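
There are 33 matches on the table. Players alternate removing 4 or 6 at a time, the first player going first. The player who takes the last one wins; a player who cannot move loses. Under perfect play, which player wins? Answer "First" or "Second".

Second

Mark each pile size as W (mover wins) or L (mover loses):
i:   0  1  2  3  4  5  6  7  8  9 10 11 12 13 14 15 16 17 18 19 20 21 22 23 24 25 26 27 28 29 30 31 32 33
     L  L  L  L  W  W  W  W  W  W  L  L  L  L  W  W  W  W  W  W  L  L  L  L  W  W  W  W  W  W  L  L  L  L
Position 33 is L, so the second player wins.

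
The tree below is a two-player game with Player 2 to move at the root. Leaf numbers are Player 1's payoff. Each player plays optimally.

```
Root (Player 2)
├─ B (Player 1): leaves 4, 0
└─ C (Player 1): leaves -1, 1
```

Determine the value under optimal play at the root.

1

B (Player 1): max(4, 0) = 4
C (Player 1): max(-1, 1) = 1
Root (Player 2): min(4, 1) = 1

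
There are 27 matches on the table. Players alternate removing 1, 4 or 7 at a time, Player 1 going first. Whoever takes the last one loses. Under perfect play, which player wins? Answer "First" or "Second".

Second

W/L table (W = player to move can force a win):
i:   0  1  2  3  4  5  6  7  8  9 10 11 12 13 14 15 16 17 18 19 20 21 22 23 24 25 26 27
     W  L  W  L  W  W  L  W  W  L  W  L  W  W  L  W  W  L  W  L  W  W  L  W  W  L  W  L
Position 27 is L, so the second player wins.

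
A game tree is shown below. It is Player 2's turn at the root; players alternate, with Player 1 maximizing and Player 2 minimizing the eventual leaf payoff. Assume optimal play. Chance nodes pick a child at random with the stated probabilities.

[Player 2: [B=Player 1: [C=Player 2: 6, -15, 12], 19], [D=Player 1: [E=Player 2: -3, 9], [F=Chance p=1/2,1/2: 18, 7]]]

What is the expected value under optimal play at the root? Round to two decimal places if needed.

12.5

C (Player 2): min(6, -15, 12) = -15
B (Player 1): max(-15, 19) = 19
E (Player 2): min(-3, 9) = -3
F (Chance): 1/2·18 + 1/2·7 = 12.5
D (Player 1): max(-3, 12.5) = 12.5
Root (Player 2): min(19, 12.5) = 12.5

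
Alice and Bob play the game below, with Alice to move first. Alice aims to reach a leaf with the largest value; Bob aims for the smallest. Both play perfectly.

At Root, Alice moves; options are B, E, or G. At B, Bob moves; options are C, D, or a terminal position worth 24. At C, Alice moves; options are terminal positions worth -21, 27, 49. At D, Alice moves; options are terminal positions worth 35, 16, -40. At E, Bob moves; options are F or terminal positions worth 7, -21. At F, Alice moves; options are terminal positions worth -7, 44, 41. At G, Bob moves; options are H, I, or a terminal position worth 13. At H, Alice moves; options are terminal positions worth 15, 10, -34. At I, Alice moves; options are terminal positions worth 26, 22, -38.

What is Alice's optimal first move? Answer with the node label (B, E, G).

C (Alice): max(-21, 27, 49) = 49
D (Alice): max(35, 16, -40) = 35
B (Bob): min(49, 35, 24) = 24
F (Alice): max(-7, 44, 41) = 44
E (Bob): min(44, 7, -21) = -21
H (Alice): max(15, 10, -34) = 15
I (Alice): max(26, 22, -38) = 26
G (Bob): min(15, 26, 13) = 13
Root (Alice): max(24, -21, 13) = 24
Alice picks the child with the highest value: B (value 24).

B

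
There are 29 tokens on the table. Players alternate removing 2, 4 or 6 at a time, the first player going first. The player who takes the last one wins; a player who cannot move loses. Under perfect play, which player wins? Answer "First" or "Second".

Mark each pile size as W (mover wins) or L (mover loses):
i:   0  1  2  3  4  5  6  7  8  9 10 11 12 13 14 15 16 17 18 19 20 21 22 23 24 25 26 27 28 29
     L  L  W  W  W  W  W  W  L  L  W  W  W  W  W  W  L  L  W  W  W  W  W  W  L  L  W  W  W  W
Position 29 is W, so the first player wins.

First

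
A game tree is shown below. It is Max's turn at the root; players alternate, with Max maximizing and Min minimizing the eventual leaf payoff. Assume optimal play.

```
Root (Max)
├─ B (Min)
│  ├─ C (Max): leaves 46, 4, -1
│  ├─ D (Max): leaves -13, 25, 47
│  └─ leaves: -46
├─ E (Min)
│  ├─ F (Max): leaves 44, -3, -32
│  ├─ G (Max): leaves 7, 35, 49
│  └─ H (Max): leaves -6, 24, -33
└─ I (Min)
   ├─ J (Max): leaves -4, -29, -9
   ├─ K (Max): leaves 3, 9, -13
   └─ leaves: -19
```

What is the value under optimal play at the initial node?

24

C (Max): max(46, 4, -1) = 46
D (Max): max(-13, 25, 47) = 47
B (Min): min(46, 47, -46) = -46
F (Max): max(44, -3, -32) = 44
G (Max): max(7, 35, 49) = 49
H (Max): max(-6, 24, -33) = 24
E (Min): min(44, 49, 24) = 24
J (Max): max(-4, -29, -9) = -4
K (Max): max(3, 9, -13) = 9
I (Min): min(-4, 9, -19) = -19
Root (Max): max(-46, 24, -19) = 24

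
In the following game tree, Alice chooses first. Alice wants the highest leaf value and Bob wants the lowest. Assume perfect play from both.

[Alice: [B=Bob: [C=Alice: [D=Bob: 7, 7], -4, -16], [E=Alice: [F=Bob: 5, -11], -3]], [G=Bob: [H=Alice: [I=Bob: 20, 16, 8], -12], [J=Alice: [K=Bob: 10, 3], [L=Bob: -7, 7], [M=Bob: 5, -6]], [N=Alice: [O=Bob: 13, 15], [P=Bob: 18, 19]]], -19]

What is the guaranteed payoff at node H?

8

I: min(20, 16, 8) = 8
H: max(8, -12) = 8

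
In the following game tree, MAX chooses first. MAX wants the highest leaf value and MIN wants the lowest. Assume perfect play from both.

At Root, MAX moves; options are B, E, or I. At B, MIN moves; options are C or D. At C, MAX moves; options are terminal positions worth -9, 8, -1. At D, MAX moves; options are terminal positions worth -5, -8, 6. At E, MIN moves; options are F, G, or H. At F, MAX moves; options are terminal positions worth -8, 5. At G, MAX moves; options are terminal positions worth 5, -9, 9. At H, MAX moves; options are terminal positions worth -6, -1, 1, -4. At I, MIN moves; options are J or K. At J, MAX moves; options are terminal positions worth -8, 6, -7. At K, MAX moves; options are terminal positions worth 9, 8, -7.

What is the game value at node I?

6

J: max(-8, 6, -7) = 6
K: max(9, 8, -7) = 9
I: min(6, 9) = 6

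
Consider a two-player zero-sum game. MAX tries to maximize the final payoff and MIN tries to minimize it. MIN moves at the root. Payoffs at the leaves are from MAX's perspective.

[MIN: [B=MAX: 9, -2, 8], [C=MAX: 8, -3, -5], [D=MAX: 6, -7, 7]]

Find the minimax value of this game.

B (MAX): max(9, -2, 8) = 9
C (MAX): max(8, -3, -5) = 8
D (MAX): max(6, -7, 7) = 7
Root (MIN): min(9, 8, 7) = 7

7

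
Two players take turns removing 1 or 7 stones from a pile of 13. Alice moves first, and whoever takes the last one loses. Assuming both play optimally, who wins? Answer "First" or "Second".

Second

i:   0  1  2  3  4  5  6  7  8  9 10 11 12 13
     W  L  W  L  W  L  W  L  W  L  W  L  W  L
Position 13 is L, so the second player wins.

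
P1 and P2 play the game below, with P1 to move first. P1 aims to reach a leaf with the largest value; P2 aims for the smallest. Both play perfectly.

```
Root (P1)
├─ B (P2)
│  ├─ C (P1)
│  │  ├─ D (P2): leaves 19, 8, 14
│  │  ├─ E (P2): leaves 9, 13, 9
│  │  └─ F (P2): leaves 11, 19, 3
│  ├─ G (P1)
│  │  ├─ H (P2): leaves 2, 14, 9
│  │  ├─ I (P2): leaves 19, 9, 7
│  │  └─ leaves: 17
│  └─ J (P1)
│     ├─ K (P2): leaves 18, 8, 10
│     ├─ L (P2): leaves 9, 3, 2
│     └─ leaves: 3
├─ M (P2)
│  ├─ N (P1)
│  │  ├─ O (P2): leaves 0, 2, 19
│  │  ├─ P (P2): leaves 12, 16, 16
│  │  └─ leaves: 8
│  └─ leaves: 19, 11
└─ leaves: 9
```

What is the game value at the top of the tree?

D (P2): min(19, 8, 14) = 8
E (P2): min(9, 13, 9) = 9
F (P2): min(11, 19, 3) = 3
C (P1): max(8, 9, 3) = 9
H (P2): min(2, 14, 9) = 2
I (P2): min(19, 9, 7) = 7
G (P1): max(2, 7, 17) = 17
K (P2): min(18, 8, 10) = 8
L (P2): min(9, 3, 2) = 2
J (P1): max(8, 2, 3) = 8
B (P2): min(9, 17, 8) = 8
O (P2): min(0, 2, 19) = 0
P (P2): min(12, 16, 16) = 12
N (P1): max(0, 12, 8) = 12
M (P2): min(12, 19, 11) = 11
Root (P1): max(8, 11, 9) = 11

11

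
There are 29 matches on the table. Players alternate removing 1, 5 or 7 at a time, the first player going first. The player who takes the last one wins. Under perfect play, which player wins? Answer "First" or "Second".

W/L table (W = player to move can force a win):
i:   0  1  2  3  4  5  6  7  8  9 10 11 12 13 14 15 16 17 18 19 20 21 22 23 24 25 26 27 28 29
     L  W  L  W  L  W  L  W  L  W  L  W  L  W  L  W  L  W  L  W  L  W  L  W  L  W  L  W  L  W
Position 29 is W, so the first player wins.

First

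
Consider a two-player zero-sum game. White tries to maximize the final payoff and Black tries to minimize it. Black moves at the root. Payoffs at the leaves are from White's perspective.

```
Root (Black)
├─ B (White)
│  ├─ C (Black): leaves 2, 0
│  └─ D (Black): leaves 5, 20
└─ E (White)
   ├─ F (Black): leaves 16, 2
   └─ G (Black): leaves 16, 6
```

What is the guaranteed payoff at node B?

5

C: min(2, 0) = 0
D: min(5, 20) = 5
B: max(0, 5) = 5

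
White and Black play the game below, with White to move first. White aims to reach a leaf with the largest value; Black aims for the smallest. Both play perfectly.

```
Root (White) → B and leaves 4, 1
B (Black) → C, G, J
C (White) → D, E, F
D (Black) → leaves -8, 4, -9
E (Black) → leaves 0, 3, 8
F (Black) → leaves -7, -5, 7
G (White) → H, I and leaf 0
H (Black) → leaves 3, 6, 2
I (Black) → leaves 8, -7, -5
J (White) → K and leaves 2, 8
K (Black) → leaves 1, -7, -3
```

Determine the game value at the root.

4

D (Black): min(-8, 4, -9) = -9
E (Black): min(0, 3, 8) = 0
F (Black): min(-7, -5, 7) = -7
C (White): max(-9, 0, -7) = 0
H (Black): min(3, 6, 2) = 2
I (Black): min(8, -7, -5) = -7
G (White): max(2, -7, 0) = 2
K (Black): min(1, -7, -3) = -7
J (White): max(-7, 2, 8) = 8
B (Black): min(0, 2, 8) = 0
Root (White): max(0, 4, 1) = 4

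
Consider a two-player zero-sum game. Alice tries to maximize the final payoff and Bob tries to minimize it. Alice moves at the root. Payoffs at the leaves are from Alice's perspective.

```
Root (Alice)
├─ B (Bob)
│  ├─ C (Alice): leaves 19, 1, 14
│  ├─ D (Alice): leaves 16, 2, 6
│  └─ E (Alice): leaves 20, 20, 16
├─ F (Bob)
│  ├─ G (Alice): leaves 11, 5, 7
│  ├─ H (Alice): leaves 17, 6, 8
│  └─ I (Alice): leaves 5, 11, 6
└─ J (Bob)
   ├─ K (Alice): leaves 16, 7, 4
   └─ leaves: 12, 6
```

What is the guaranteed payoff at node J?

6

K: max(16, 7, 4) = 16
J: min(16, 12, 6) = 6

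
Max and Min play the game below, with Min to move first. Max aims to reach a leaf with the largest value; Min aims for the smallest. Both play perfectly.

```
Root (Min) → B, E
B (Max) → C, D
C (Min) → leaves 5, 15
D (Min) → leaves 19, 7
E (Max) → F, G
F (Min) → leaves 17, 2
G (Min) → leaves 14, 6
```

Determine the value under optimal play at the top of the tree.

C (Min): min(5, 15) = 5
D (Min): min(19, 7) = 7
B (Max): max(5, 7) = 7
F (Min): min(17, 2) = 2
G (Min): min(14, 6) = 6
E (Max): max(2, 6) = 6
Root (Min): min(7, 6) = 6

6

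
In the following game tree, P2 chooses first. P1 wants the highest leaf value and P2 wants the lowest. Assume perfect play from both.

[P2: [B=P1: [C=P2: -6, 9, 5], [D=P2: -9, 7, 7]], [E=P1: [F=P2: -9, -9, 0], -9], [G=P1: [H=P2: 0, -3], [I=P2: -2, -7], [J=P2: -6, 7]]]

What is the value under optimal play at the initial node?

-9

C (P2): min(-6, 9, 5) = -6
D (P2): min(-9, 7, 7) = -9
B (P1): max(-6, -9) = -6
F (P2): min(-9, -9, 0) = -9
E (P1): max(-9, -9) = -9
H (P2): min(0, -3) = -3
I (P2): min(-2, -7) = -7
J (P2): min(-6, 7) = -6
G (P1): max(-3, -7, -6) = -3
Root (P2): min(-6, -9, -3) = -9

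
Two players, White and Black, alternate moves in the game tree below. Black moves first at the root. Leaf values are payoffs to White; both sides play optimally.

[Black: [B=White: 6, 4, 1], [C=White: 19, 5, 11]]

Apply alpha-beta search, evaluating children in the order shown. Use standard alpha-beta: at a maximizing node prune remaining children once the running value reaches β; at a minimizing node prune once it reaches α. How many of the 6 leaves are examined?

4

B [α=-∞,β=+∞]: v=6
C [α=-∞,β=6]: v=19 after child 1 ≥ β → β-cutoff, skip 2
Root [α=-∞,β=+∞]: v=6
Leaves evaluated: 4 of 6.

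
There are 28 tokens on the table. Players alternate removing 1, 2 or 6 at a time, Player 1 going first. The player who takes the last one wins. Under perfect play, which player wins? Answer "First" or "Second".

Second

i:   0  1  2  3  4  5  6  7  8  9 10 11 12 13 14 15 16 17 18 19 20 21 22 23 24 25 26 27 28
     L  W  W  L  W  W  W  L  W  W  L  W  W  W  L  W  W  L  W  W  W  L  W  W  L  W  W  W  L
Position 28 is L, so the second player wins.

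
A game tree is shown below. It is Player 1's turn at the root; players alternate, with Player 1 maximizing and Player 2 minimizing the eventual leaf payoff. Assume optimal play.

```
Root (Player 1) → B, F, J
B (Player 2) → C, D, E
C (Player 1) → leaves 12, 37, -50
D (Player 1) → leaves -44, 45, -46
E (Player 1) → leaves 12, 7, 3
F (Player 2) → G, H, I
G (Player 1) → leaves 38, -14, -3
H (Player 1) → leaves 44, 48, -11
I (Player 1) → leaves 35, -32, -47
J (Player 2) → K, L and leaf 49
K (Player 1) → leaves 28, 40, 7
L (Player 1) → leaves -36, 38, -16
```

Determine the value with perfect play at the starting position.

C (Player 1): max(12, 37, -50) = 37
D (Player 1): max(-44, 45, -46) = 45
E (Player 1): max(12, 7, 3) = 12
B (Player 2): min(37, 45, 12) = 12
G (Player 1): max(38, -14, -3) = 38
H (Player 1): max(44, 48, -11) = 48
I (Player 1): max(35, -32, -47) = 35
F (Player 2): min(38, 48, 35) = 35
K (Player 1): max(28, 40, 7) = 40
L (Player 1): max(-36, 38, -16) = 38
J (Player 2): min(40, 38, 49) = 38
Root (Player 1): max(12, 35, 38) = 38

38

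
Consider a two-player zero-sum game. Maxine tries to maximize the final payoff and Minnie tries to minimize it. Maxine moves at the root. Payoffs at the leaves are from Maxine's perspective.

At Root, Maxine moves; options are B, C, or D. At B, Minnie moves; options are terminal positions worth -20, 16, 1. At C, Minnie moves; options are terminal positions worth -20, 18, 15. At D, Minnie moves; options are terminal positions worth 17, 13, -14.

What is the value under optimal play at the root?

-14

B (Minnie): min(-20, 16, 1) = -20
C (Minnie): min(-20, 18, 15) = -20
D (Minnie): min(17, 13, -14) = -14
Root (Maxine): max(-20, -20, -14) = -14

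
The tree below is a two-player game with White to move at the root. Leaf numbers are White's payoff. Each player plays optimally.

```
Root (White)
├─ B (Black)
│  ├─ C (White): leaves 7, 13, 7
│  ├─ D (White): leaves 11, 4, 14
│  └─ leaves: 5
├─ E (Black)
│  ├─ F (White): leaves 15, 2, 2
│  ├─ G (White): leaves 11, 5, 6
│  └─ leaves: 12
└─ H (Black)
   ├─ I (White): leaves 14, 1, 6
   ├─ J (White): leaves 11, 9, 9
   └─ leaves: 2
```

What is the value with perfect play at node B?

C: max(7, 13, 7) = 13
D: max(11, 4, 14) = 14
B: min(13, 14, 5) = 5

5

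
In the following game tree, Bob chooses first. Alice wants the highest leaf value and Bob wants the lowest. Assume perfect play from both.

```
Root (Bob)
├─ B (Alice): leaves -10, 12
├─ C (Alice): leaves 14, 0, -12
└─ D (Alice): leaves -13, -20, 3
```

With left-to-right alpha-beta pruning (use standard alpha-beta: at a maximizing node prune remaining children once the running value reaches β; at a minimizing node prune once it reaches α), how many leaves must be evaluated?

B [α=-∞,β=+∞]: v=12
C [α=-∞,β=12]: v=14 after child 1 ≥ β → β-cutoff, skip 2
D [α=-∞,β=12]: v=3
Root [α=-∞,β=+∞]: v=3
Leaves evaluated: 6 of 8.

6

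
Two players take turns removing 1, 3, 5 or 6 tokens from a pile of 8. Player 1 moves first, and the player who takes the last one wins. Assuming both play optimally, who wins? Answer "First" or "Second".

Compute winning (W) and losing (L) positions by backward induction:
i:   0  1  2  3  4  5  6  7  8
     L  W  L  W  L  W  W  W  W
Position 8 is W, so the first player wins.

First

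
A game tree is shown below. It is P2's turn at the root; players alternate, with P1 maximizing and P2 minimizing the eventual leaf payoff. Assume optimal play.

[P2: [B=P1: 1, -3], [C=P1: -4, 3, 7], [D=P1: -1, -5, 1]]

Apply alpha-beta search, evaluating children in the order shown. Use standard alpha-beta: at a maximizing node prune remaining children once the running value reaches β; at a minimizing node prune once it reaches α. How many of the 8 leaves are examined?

B [α=-∞,β=+∞]: v=1
C [α=-∞,β=1]: v=3 after child 2 ≥ β → β-cutoff, skip 1
D [α=-∞,β=1]: v=1
Root [α=-∞,β=+∞]: v=1
Leaves evaluated: 7 of 8.

7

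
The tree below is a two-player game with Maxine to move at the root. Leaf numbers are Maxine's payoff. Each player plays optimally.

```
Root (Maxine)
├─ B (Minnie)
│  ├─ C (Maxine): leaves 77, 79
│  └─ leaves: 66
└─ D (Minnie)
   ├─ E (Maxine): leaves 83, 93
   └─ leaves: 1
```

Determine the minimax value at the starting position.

66

C (Maxine): max(77, 79) = 79
B (Minnie): min(79, 66) = 66
E (Maxine): max(83, 93) = 93
D (Minnie): min(93, 1) = 1
Root (Maxine): max(66, 1) = 66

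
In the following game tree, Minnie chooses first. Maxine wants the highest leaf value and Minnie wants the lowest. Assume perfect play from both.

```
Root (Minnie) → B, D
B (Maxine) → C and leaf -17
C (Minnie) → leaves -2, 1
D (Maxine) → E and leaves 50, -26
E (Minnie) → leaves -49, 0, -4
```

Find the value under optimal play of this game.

-2

C (Minnie): min(-2, 1) = -2
B (Maxine): max(-2, -17) = -2
E (Minnie): min(-49, 0, -4) = -49
D (Maxine): max(-49, 50, -26) = 50
Root (Minnie): min(-2, 50) = -2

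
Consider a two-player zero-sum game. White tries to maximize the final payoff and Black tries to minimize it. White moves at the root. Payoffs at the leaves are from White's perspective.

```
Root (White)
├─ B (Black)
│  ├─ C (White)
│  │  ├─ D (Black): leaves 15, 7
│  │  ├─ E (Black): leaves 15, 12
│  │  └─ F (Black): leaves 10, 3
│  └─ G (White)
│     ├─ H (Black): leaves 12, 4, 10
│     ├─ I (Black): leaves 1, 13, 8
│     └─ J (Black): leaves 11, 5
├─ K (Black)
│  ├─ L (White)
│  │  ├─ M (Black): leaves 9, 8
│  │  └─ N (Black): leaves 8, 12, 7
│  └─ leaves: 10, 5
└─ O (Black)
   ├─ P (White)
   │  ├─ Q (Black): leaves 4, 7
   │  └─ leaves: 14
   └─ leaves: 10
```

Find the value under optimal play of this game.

D (Black): min(15, 7) = 7
E (Black): min(15, 12) = 12
F (Black): min(10, 3) = 3
C (White): max(7, 12, 3) = 12
H (Black): min(12, 4, 10) = 4
I (Black): min(1, 13, 8) = 1
J (Black): min(11, 5) = 5
G (White): max(4, 1, 5) = 5
B (Black): min(12, 5) = 5
M (Black): min(9, 8) = 8
N (Black): min(8, 12, 7) = 7
L (White): max(8, 7) = 8
K (Black): min(8, 10, 5) = 5
Q (Black): min(4, 7) = 4
P (White): max(4, 14) = 14
O (Black): min(14, 10) = 10
Root (White): max(5, 5, 10) = 10

10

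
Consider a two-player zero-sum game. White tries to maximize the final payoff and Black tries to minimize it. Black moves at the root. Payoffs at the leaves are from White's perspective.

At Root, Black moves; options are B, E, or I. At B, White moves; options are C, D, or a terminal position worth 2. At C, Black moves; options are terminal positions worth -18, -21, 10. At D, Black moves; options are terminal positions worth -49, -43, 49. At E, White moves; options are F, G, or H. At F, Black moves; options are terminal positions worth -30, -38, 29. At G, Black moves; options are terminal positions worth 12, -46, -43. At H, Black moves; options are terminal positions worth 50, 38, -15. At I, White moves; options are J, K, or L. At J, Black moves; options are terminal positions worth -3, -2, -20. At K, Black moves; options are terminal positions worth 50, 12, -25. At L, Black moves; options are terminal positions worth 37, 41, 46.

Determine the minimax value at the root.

C (Black): min(-18, -21, 10) = -21
D (Black): min(-49, -43, 49) = -49
B (White): max(-21, -49, 2) = 2
F (Black): min(-30, -38, 29) = -38
G (Black): min(12, -46, -43) = -46
H (Black): min(50, 38, -15) = -15
E (White): max(-38, -46, -15) = -15
J (Black): min(-3, -2, -20) = -20
K (Black): min(50, 12, -25) = -25
L (Black): min(37, 41, 46) = 37
I (White): max(-20, -25, 37) = 37
Root (Black): min(2, -15, 37) = -15

-15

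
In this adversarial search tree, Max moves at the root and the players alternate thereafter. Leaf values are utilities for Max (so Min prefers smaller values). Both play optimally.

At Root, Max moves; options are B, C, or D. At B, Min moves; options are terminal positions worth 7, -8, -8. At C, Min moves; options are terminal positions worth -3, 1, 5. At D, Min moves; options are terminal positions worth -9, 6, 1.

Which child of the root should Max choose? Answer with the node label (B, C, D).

C

B (Min): min(7, -8, -8) = -8
C (Min): min(-3, 1, 5) = -3
D (Min): min(-9, 6, 1) = -9
Root (Max): max(-8, -3, -9) = -3
Max picks the child with the highest value: C (value -3).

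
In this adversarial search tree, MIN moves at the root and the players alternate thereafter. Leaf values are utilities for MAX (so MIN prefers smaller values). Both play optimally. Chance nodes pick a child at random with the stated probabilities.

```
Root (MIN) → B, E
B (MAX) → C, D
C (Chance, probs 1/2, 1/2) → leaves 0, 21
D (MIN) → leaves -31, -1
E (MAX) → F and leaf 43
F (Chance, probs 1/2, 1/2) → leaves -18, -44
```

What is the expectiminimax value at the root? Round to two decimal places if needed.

C (Chance): 1/2·0 + 1/2·21 = 10.5
D (MIN): min(-31, -1) = -31
B (MAX): max(10.5, -31) = 10.5
F (Chance): 1/2·-18 + 1/2·-44 = -31
E (MAX): max(-31, 43) = 43
Root (MIN): min(10.5, 43) = 10.5

10.5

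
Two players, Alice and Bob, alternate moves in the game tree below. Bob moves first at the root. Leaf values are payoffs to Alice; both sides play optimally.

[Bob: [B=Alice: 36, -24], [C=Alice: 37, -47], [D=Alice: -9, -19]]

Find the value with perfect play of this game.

-9

B (Alice): max(36, -24) = 36
C (Alice): max(37, -47) = 37
D (Alice): max(-9, -19) = -9
Root (Bob): min(36, 37, -9) = -9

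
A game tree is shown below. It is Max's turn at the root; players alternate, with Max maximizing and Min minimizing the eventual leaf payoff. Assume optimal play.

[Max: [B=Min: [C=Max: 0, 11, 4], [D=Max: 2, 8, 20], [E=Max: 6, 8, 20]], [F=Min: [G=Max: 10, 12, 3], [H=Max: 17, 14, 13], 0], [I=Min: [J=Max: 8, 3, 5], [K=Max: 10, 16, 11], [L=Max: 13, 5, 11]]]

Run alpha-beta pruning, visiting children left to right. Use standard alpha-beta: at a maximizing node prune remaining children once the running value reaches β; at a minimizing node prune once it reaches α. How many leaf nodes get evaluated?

C [α=-∞,β=+∞]: v=11
D [α=-∞,β=11]: v=20
E [α=-∞,β=11]: v=20
B [α=-∞,β=+∞]: v=11
G [α=11,β=+∞]: v=12
H [α=11,β=12]: v=17 after child 1 ≥ β → β-cutoff, skip 2
F [α=11,β=+∞]: v=0
J [α=11,β=+∞]: v=8
I [α=11,β=+∞]: v=8 after child 1 ≤ α → α-cutoff, skip 2
Root [α=-∞,β=+∞]: v=11
Leaves evaluated: 17 of 25.

17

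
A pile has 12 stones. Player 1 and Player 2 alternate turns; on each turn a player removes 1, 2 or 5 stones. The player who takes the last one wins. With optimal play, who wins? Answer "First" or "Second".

Second

Mark each pile size as W (mover wins) or L (mover loses):
i:   0  1  2  3  4  5  6  7  8  9 10 11 12
     L  W  W  L  W  W  L  W  W  L  W  W  L
Position 12 is L, so the second player wins.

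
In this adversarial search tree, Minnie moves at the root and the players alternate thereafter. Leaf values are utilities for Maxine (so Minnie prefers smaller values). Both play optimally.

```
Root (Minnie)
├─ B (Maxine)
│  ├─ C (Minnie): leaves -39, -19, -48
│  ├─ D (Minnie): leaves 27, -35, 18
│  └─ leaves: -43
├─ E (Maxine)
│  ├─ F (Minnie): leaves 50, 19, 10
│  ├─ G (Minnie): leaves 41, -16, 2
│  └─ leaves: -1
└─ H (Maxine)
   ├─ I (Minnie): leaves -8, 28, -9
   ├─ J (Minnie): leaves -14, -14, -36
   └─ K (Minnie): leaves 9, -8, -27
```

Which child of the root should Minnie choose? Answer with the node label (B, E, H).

C (Minnie): min(-39, -19, -48) = -48
D (Minnie): min(27, -35, 18) = -35
B (Maxine): max(-48, -35, -43) = -35
F (Minnie): min(50, 19, 10) = 10
G (Minnie): min(41, -16, 2) = -16
E (Maxine): max(10, -16, -1) = 10
I (Minnie): min(-8, 28, -9) = -9
J (Minnie): min(-14, -14, -36) = -36
K (Minnie): min(9, -8, -27) = -27
H (Maxine): max(-9, -36, -27) = -9
Root (Minnie): min(-35, 10, -9) = -35
Minnie picks the child with the lowest value: B (value -35).

B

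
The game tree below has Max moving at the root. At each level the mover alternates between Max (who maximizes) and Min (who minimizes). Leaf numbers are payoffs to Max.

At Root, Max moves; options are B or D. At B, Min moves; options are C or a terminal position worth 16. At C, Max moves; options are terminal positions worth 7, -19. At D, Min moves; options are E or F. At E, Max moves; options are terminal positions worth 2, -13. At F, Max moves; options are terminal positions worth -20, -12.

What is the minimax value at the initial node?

C (Max): max(7, -19) = 7
B (Min): min(7, 16) = 7
E (Max): max(2, -13) = 2
F (Max): max(-20, -12) = -12
D (Min): min(2, -12) = -12
Root (Max): max(7, -12) = 7

7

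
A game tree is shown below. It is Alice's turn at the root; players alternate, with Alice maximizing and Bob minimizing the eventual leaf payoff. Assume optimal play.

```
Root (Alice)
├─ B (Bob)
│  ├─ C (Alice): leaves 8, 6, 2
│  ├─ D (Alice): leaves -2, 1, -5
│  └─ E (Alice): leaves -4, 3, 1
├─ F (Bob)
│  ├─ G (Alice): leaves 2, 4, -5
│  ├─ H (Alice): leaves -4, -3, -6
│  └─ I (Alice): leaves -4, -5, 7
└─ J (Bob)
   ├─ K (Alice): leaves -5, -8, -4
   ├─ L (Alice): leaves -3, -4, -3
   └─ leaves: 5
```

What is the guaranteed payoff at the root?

C (Alice): max(8, 6, 2) = 8
D (Alice): max(-2, 1, -5) = 1
E (Alice): max(-4, 3, 1) = 3
B (Bob): min(8, 1, 3) = 1
G (Alice): max(2, 4, -5) = 4
H (Alice): max(-4, -3, -6) = -3
I (Alice): max(-4, -5, 7) = 7
F (Bob): min(4, -3, 7) = -3
K (Alice): max(-5, -8, -4) = -4
L (Alice): max(-3, -4, -3) = -3
J (Bob): min(-4, -3, 5) = -4
Root (Alice): max(1, -3, -4) = 1

1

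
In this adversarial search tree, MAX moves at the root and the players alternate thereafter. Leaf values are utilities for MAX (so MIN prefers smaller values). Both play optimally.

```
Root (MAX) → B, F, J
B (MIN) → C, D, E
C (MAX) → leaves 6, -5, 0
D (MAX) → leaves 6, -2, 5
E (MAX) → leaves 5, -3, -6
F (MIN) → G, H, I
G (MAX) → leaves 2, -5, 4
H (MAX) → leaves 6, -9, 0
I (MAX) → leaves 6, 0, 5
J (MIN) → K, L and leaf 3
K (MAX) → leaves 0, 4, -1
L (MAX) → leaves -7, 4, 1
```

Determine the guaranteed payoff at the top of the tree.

5

C (MAX): max(6, -5, 0) = 6
D (MAX): max(6, -2, 5) = 6
E (MAX): max(5, -3, -6) = 5
B (MIN): min(6, 6, 5) = 5
G (MAX): max(2, -5, 4) = 4
H (MAX): max(6, -9, 0) = 6
I (MAX): max(6, 0, 5) = 6
F (MIN): min(4, 6, 6) = 4
K (MAX): max(0, 4, -1) = 4
L (MAX): max(-7, 4, 1) = 4
J (MIN): min(4, 4, 3) = 3
Root (MAX): max(5, 4, 3) = 5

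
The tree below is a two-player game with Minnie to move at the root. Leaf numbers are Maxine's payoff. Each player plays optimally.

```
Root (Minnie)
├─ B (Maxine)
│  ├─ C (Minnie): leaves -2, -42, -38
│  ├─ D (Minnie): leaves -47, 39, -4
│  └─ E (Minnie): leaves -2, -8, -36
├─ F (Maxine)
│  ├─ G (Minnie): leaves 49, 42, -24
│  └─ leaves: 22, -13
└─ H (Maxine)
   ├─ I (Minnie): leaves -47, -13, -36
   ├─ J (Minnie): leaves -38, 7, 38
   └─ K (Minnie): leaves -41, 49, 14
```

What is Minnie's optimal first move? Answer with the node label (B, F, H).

H

C (Minnie): min(-2, -42, -38) = -42
D (Minnie): min(-47, 39, -4) = -47
E (Minnie): min(-2, -8, -36) = -36
B (Maxine): max(-42, -47, -36) = -36
G (Minnie): min(49, 42, -24) = -24
F (Maxine): max(-24, 22, -13) = 22
I (Minnie): min(-47, -13, -36) = -47
J (Minnie): min(-38, 7, 38) = -38
K (Minnie): min(-41, 49, 14) = -41
H (Maxine): max(-47, -38, -41) = -38
Root (Minnie): min(-36, 22, -38) = -38
Minnie picks the child with the lowest value: H (value -38).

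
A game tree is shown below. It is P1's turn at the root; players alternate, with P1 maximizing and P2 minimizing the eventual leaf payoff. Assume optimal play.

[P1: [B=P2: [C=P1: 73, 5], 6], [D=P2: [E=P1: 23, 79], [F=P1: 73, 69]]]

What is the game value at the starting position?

C (P1): max(73, 5) = 73
B (P2): min(73, 6) = 6
E (P1): max(23, 79) = 79
F (P1): max(73, 69) = 73
D (P2): min(79, 73) = 73
Root (P1): max(6, 73) = 73

73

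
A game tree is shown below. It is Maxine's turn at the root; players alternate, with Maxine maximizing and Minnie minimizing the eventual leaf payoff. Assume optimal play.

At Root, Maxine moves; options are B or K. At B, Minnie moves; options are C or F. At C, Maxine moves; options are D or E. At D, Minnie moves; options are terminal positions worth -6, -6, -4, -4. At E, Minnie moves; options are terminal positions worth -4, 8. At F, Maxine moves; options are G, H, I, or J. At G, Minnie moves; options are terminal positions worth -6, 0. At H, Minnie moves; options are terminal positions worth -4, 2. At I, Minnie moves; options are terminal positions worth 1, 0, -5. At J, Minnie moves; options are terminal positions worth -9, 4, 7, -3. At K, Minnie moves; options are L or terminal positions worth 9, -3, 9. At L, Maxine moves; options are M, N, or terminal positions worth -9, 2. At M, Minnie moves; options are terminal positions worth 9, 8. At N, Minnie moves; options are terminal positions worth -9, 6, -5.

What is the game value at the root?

-3

D (Minnie): min(-6, -6, -4, -4) = -6
E (Minnie): min(-4, 8) = -4
C (Maxine): max(-6, -4) = -4
G (Minnie): min(-6, 0) = -6
H (Minnie): min(-4, 2) = -4
I (Minnie): min(1, 0, -5) = -5
J (Minnie): min(-9, 4, 7, -3) = -9
F (Maxine): max(-6, -4, -5, -9) = -4
B (Minnie): min(-4, -4) = -4
M (Minnie): min(9, 8) = 8
N (Minnie): min(-9, 6, -5) = -9
L (Maxine): max(8, -9, -9, 2) = 8
K (Minnie): min(8, 9, -3, 9) = -3
Root (Maxine): max(-4, -3) = -3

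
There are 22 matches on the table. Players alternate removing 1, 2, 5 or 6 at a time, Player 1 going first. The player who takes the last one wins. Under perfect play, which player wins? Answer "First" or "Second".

First

i:   0  1  2  3  4  5  6  7  8  9 10 11 12 13 14 15 16 17 18 19 20 21 22
     L  W  W  L  W  W  W  L  W  W  L  W  W  W  L  W  W  L  W  W  W  L  W
Position 22 is W, so the first player wins.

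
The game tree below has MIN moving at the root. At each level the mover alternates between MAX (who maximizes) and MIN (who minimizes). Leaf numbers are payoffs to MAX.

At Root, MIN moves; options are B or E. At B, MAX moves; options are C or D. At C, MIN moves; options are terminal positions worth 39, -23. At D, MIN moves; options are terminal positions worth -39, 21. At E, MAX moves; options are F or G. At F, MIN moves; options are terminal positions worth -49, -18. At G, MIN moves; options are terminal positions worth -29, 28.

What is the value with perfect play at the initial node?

-29

C (MIN): min(39, -23) = -23
D (MIN): min(-39, 21) = -39
B (MAX): max(-23, -39) = -23
F (MIN): min(-49, -18) = -49
G (MIN): min(-29, 28) = -29
E (MAX): max(-49, -29) = -29
Root (MIN): min(-23, -29) = -29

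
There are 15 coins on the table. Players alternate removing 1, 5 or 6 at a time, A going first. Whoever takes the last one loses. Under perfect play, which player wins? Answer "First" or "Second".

First

Compute winning (W) and losing (L) positions by backward induction:
i:   0  1  2  3  4  5  6  7  8  9 10 11 12 13 14 15
     W  L  W  L  W  L  W  W  W  W  W  W  L  W  L  W
Position 15 is W, so the first player wins.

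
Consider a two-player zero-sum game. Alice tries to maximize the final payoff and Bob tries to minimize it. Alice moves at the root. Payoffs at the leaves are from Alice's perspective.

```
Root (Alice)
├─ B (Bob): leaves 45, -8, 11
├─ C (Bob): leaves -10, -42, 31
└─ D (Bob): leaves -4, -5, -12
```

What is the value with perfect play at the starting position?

-8

B (Bob): min(45, -8, 11) = -8
C (Bob): min(-10, -42, 31) = -42
D (Bob): min(-4, -5, -12) = -12
Root (Alice): max(-8, -42, -12) = -8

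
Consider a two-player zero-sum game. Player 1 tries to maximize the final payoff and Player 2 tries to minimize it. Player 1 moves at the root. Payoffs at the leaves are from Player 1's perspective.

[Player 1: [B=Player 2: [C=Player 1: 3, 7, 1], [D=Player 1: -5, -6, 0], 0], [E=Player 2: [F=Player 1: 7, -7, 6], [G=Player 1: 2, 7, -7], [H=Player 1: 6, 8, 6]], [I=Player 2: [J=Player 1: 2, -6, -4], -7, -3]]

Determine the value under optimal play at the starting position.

C (Player 1): max(3, 7, 1) = 7
D (Player 1): max(-5, -6, 0) = 0
B (Player 2): min(7, 0, 0) = 0
F (Player 1): max(7, -7, 6) = 7
G (Player 1): max(2, 7, -7) = 7
H (Player 1): max(6, 8, 6) = 8
E (Player 2): min(7, 7, 8) = 7
J (Player 1): max(2, -6, -4) = 2
I (Player 2): min(2, -7, -3) = -7
Root (Player 1): max(0, 7, -7) = 7

7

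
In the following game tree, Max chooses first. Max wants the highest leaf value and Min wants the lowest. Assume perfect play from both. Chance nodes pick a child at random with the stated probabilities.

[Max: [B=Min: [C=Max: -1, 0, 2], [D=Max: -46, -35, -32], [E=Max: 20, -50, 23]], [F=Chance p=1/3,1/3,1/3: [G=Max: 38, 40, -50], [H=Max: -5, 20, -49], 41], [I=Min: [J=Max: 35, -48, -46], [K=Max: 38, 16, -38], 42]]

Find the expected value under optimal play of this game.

C (Max): max(-1, 0, 2) = 2
D (Max): max(-46, -35, -32) = -32
E (Max): max(20, -50, 23) = 23
B (Min): min(2, -32, 23) = -32
G (Max): max(38, 40, -50) = 40
H (Max): max(-5, 20, -49) = 20
F (Chance): 1/3·40 + 1/3·20 + 1/3·41 = 33.67
J (Max): max(35, -48, -46) = 35
K (Max): max(38, 16, -38) = 38
I (Min): min(35, 38, 42) = 35
Root (Max): max(-32, 33.67, 35) = 35

35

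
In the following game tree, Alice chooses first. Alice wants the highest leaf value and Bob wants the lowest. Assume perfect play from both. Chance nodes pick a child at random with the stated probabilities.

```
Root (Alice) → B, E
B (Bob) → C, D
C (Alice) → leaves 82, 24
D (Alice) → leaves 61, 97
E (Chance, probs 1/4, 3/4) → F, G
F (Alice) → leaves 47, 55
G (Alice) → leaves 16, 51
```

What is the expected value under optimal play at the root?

82

C (Alice): max(82, 24) = 82
D (Alice): max(61, 97) = 97
B (Bob): min(82, 97) = 82
F (Alice): max(47, 55) = 55
G (Alice): max(16, 51) = 51
E (Chance): 1/4·55 + 3/4·51 = 52
Root (Alice): max(82, 52) = 82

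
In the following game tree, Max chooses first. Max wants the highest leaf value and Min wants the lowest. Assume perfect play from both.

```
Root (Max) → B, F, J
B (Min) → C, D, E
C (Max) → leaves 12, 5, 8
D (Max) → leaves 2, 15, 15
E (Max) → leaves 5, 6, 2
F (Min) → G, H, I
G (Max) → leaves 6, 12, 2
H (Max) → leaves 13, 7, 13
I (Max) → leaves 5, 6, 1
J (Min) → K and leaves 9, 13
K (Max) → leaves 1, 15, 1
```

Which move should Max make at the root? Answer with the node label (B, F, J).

J

C (Max): max(12, 5, 8) = 12
D (Max): max(2, 15, 15) = 15
E (Max): max(5, 6, 2) = 6
B (Min): min(12, 15, 6) = 6
G (Max): max(6, 12, 2) = 12
H (Max): max(13, 7, 13) = 13
I (Max): max(5, 6, 1) = 6
F (Min): min(12, 13, 6) = 6
K (Max): max(1, 15, 1) = 15
J (Min): min(15, 9, 13) = 9
Root (Max): max(6, 6, 9) = 9
Max picks the child with the highest value: J (value 9).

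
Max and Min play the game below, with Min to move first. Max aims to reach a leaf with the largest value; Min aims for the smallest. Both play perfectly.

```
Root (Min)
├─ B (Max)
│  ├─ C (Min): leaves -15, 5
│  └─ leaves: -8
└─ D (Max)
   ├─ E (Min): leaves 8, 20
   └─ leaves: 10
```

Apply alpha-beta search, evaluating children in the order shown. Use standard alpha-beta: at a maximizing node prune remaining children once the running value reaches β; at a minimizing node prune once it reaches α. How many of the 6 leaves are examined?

5

C [α=-∞,β=+∞]: v=-15
B [α=-∞,β=+∞]: v=-8
E [α=-∞,β=-8]: v=8
D [α=-∞,β=-8]: v=8 after child 1 ≥ β → β-cutoff, skip 1
Root [α=-∞,β=+∞]: v=-8
Leaves evaluated: 5 of 6.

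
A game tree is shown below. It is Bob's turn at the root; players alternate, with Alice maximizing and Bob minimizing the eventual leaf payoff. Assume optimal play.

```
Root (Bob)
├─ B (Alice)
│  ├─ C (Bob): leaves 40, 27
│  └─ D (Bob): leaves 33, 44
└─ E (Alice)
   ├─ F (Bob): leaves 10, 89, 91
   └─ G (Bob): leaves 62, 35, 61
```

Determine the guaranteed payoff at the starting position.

33

C (Bob): min(40, 27) = 27
D (Bob): min(33, 44) = 33
B (Alice): max(27, 33) = 33
F (Bob): min(10, 89, 91) = 10
G (Bob): min(62, 35, 61) = 35
E (Alice): max(10, 35) = 35
Root (Bob): min(33, 35) = 33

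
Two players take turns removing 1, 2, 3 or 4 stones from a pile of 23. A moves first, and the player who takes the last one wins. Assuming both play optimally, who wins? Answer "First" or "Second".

First

Positions where the player to move wins (W) vs loses (L):
i:   0  1  2  3  4  5  6  7  8  9 10 11 12 13 14 15 16 17 18 19 20 21 22 23
     L  W  W  W  W  L  W  W  W  W  L  W  W  W  W  L  W  W  W  W  L  W  W  W
Position 23 is W, so the first player wins.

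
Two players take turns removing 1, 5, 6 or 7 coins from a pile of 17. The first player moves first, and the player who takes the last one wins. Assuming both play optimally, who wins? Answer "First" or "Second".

W/L table (W = player to move can force a win):
i:   0  1  2  3  4  5  6  7  8  9 10 11 12 13 14 15 16 17
     L  W  L  W  L  W  W  W  W  W  W  W  L  W  L  W  L  W
Position 17 is W, so the first player wins.

First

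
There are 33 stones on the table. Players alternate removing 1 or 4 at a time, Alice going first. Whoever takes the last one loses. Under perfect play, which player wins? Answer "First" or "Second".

Second

Positions where the player to move wins (W) vs loses (L):
i:   0  1  2  3  4  5  6  7  8  9 10 11 12 13 14 15 16 17 18 19 20 21 22 23 24 25 26 27 28 29 30 31 32 33
     W  L  W  L  W  W  L  W  L  W  W  L  W  L  W  W  L  W  L  W  W  L  W  L  W  W  L  W  L  W  W  L  W  L
Position 33 is L, so the second player wins.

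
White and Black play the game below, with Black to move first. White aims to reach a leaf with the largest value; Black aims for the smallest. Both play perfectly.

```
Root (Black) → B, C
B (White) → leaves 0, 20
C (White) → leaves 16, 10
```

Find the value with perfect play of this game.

B (White): max(0, 20) = 20
C (White): max(16, 10) = 16
Root (Black): min(20, 16) = 16

16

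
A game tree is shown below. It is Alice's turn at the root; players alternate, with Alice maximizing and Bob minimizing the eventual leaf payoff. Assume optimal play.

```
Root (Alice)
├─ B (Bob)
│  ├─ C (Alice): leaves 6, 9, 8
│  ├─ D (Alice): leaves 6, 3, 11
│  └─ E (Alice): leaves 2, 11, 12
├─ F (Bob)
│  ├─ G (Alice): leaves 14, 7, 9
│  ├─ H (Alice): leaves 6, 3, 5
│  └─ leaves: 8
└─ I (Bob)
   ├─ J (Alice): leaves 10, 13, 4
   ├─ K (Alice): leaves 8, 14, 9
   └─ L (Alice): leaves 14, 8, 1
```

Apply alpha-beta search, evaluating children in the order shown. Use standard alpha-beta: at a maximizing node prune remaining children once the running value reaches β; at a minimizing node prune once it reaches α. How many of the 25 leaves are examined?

20

C [α=-∞,β=+∞]: v=9
D [α=-∞,β=9]: v=11
E [α=-∞,β=9]: v=11 after child 2 ≥ β → β-cutoff, skip 1
B [α=-∞,β=+∞]: v=9
G [α=9,β=+∞]: v=14
H [α=9,β=14]: v=6
F [α=9,β=+∞]: v=6 after child 2 ≤ α → α-cutoff, skip 1
J [α=9,β=+∞]: v=13
K [α=9,β=13]: v=14 after child 2 ≥ β → β-cutoff, skip 1
L [α=9,β=13]: v=14 after child 1 ≥ β → β-cutoff, skip 2
I [α=9,β=+∞]: v=13
Root [α=-∞,β=+∞]: v=13
Leaves evaluated: 20 of 25.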